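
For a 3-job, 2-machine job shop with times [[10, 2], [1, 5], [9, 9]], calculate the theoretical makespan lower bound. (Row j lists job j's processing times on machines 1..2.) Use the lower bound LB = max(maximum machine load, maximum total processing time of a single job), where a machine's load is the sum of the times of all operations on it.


Machine loads:
  Machine 1: 10 + 1 + 9 = 20
  Machine 2: 2 + 5 + 9 = 16
Max machine load = 20
Job totals:
  Job 1: 12
  Job 2: 6
  Job 3: 18
Max job total = 18
Lower bound = max(20, 18) = 20

20


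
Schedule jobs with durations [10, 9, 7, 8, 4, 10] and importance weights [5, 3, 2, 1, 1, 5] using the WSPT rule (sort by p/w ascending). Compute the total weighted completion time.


Compute p/w ratios and sort ascending (WSPT): [(10, 5), (10, 5), (9, 3), (7, 2), (4, 1), (8, 1)]
Compute weighted completion times:
  Job (p=10,w=5): C=10, w*C=5*10=50
  Job (p=10,w=5): C=20, w*C=5*20=100
  Job (p=9,w=3): C=29, w*C=3*29=87
  Job (p=7,w=2): C=36, w*C=2*36=72
  Job (p=4,w=1): C=40, w*C=1*40=40
  Job (p=8,w=1): C=48, w*C=1*48=48
Total weighted completion time = 397

397


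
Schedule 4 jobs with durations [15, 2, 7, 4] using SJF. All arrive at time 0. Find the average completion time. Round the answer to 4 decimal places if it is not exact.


SJF order (ascending): [2, 4, 7, 15]
Completion times:
  Job 1: burst=2, C=2
  Job 2: burst=4, C=6
  Job 3: burst=7, C=13
  Job 4: burst=15, C=28
Average completion = 49/4 = 12.25

12.25


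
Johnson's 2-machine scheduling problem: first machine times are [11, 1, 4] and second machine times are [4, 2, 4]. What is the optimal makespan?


Apply Johnson's rule:
  Group 1 (a <= b): [(2, 1, 2), (3, 4, 4)]
  Group 2 (a > b): [(1, 11, 4)]
Optimal job order: [2, 3, 1]
Schedule:
  Job 2: M1 done at 1, M2 done at 3
  Job 3: M1 done at 5, M2 done at 9
  Job 1: M1 done at 16, M2 done at 20
Makespan = 20

20


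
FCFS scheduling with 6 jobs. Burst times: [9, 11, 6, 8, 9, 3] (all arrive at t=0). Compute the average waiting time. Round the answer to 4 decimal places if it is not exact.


FCFS order (as given): [9, 11, 6, 8, 9, 3]
Waiting times:
  Job 1: wait = 0
  Job 2: wait = 9
  Job 3: wait = 20
  Job 4: wait = 26
  Job 5: wait = 34
  Job 6: wait = 43
Sum of waiting times = 132
Average waiting time = 132/6 = 22.0

22.0


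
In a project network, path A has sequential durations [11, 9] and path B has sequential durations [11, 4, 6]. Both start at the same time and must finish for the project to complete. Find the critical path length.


Path A total = 11 + 9 = 20
Path B total = 11 + 4 + 6 = 21
Critical path = longest path = max(20, 21) = 21

21


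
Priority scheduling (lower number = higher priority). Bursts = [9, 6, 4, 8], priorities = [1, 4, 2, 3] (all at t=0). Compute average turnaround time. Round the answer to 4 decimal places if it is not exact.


Sort by priority (ascending = highest first):
Order: [(1, 9), (2, 4), (3, 8), (4, 6)]
Completion times:
  Priority 1, burst=9, C=9
  Priority 2, burst=4, C=13
  Priority 3, burst=8, C=21
  Priority 4, burst=6, C=27
Average turnaround = 70/4 = 17.5

17.5


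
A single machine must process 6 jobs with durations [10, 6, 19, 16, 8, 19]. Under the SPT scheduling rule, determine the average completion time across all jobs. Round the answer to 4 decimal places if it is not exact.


Sort jobs by processing time (SPT order): [6, 8, 10, 16, 19, 19]
Compute completion times sequentially:
  Job 1: processing = 6, completes at 6
  Job 2: processing = 8, completes at 14
  Job 3: processing = 10, completes at 24
  Job 4: processing = 16, completes at 40
  Job 5: processing = 19, completes at 59
  Job 6: processing = 19, completes at 78
Sum of completion times = 221
Average completion time = 221/6 = 36.8333

36.8333


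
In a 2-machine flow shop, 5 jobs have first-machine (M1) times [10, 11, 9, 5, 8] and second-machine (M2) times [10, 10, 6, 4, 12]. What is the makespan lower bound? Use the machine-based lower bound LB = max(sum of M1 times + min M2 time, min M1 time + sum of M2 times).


LB1 = sum(M1 times) + min(M2 times) = 43 + 4 = 47
LB2 = min(M1 times) + sum(M2 times) = 5 + 42 = 47
Lower bound = max(LB1, LB2) = max(47, 47) = 47

47


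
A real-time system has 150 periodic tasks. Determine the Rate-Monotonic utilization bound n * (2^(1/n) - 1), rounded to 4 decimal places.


Compute 2^(1/150) = 1.0046316744
Subtract 1: 1.0046316744 - 1 = 0.0046316744
Multiply by n: 150 * 0.0046316744 = 0.6947511600
Round to 4 dp: 0.6948

0.6948


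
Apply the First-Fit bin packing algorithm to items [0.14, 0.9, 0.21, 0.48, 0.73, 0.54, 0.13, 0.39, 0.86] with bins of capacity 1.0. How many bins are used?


Place items sequentially using First-Fit:
  Item 0.14 -> new Bin 1
  Item 0.9 -> new Bin 2
  Item 0.21 -> Bin 1 (now 0.35)
  Item 0.48 -> Bin 1 (now 0.83)
  Item 0.73 -> new Bin 3
  Item 0.54 -> new Bin 4
  Item 0.13 -> Bin 1 (now 0.96)
  Item 0.39 -> Bin 4 (now 0.93)
  Item 0.86 -> new Bin 5
Total bins used = 5

5


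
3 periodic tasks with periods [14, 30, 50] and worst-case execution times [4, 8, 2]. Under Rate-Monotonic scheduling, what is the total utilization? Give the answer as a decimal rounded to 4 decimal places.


Compute individual utilizations (exact fractions):
  Task 1: C/T = 4/14 = 2/7 (approx. 0.2857)
  Task 2: C/T = 8/30 = 4/15 (approx. 0.2667)
  Task 3: C/T = 2/50 = 1/25 (approx. 0.04)
Total utilization U = 2/7 + 4/15 + 1/25 = 311/525
Rounded to 4 decimal places: U = 0.5924
RM (Liu & Layland) bound for 3 tasks = 0.779763; compare with U = 311/525 (approx. 0.592381)
U <= bound, so schedulable by RM sufficient condition.

0.5924


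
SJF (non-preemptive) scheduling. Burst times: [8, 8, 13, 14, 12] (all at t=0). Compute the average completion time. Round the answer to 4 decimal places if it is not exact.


SJF order (ascending): [8, 8, 12, 13, 14]
Completion times:
  Job 1: burst=8, C=8
  Job 2: burst=8, C=16
  Job 3: burst=12, C=28
  Job 4: burst=13, C=41
  Job 5: burst=14, C=55
Average completion = 148/5 = 29.6

29.6


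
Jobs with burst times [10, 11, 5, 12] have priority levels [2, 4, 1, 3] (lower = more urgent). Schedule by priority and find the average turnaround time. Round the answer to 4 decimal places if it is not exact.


Sort by priority (ascending = highest first):
Order: [(1, 5), (2, 10), (3, 12), (4, 11)]
Completion times:
  Priority 1, burst=5, C=5
  Priority 2, burst=10, C=15
  Priority 3, burst=12, C=27
  Priority 4, burst=11, C=38
Average turnaround = 85/4 = 21.25

21.25


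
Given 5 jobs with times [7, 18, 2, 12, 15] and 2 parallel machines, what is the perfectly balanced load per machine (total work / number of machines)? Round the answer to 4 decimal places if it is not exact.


Total processing time = 7 + 18 + 2 + 12 + 15 = 54
Number of machines = 2
Ideal balanced load = 54 / 2 = 27.0

27.0


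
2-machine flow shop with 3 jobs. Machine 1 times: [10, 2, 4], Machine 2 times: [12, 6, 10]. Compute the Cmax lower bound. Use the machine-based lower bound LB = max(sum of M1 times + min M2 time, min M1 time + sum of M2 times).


LB1 = sum(M1 times) + min(M2 times) = 16 + 6 = 22
LB2 = min(M1 times) + sum(M2 times) = 2 + 28 = 30
Lower bound = max(LB1, LB2) = max(22, 30) = 30

30


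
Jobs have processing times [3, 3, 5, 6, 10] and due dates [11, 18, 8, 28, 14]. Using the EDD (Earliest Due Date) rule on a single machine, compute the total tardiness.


Sort by due date (EDD order): [(5, 8), (3, 11), (10, 14), (3, 18), (6, 28)]
Compute completion times and tardiness:
  Job 1: p=5, d=8, C=5, tardiness=max(0,5-8)=0
  Job 2: p=3, d=11, C=8, tardiness=max(0,8-11)=0
  Job 3: p=10, d=14, C=18, tardiness=max(0,18-14)=4
  Job 4: p=3, d=18, C=21, tardiness=max(0,21-18)=3
  Job 5: p=6, d=28, C=27, tardiness=max(0,27-28)=0
Total tardiness = 7

7


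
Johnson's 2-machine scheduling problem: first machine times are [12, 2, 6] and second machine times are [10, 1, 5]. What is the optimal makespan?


Apply Johnson's rule:
  Group 1 (a <= b): []
  Group 2 (a > b): [(1, 12, 10), (3, 6, 5), (2, 2, 1)]
Optimal job order: [1, 3, 2]
Schedule:
  Job 1: M1 done at 12, M2 done at 22
  Job 3: M1 done at 18, M2 done at 27
  Job 2: M1 done at 20, M2 done at 28
Makespan = 28

28


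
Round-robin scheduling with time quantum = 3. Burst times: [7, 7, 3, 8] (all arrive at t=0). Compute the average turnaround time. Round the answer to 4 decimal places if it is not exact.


Time quantum = 3
Execution trace:
  J1 runs 3 units, time = 3
  J2 runs 3 units, time = 6
  J3 runs 3 units, time = 9
  J4 runs 3 units, time = 12
  J1 runs 3 units, time = 15
  J2 runs 3 units, time = 18
  J4 runs 3 units, time = 21
  J1 runs 1 units, time = 22
  J2 runs 1 units, time = 23
  J4 runs 2 units, time = 25
Finish times: [22, 23, 9, 25]
Average turnaround = 79/4 = 19.75

19.75


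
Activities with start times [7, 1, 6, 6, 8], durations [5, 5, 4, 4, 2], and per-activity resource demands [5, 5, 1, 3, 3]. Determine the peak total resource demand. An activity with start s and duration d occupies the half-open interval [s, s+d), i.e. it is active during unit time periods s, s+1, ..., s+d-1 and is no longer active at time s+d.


Each activity i is active on [start_i, start_i + duration_i).
Compute total resource usage per time slot:
  t=0: active resources = [], total = 0
  t=1: active resources = [5], total = 5
  t=2: active resources = [5], total = 5
  t=3: active resources = [5], total = 5
  t=4: active resources = [5], total = 5
  t=5: active resources = [5], total = 5
  t=6: active resources = [1, 3], total = 4
  t=7: active resources = [5, 1, 3], total = 9
  t=8: active resources = [5, 1, 3, 3], total = 12
  t=9: active resources = [5, 1, 3, 3], total = 12
  t=10: active resources = [5], total = 5
  t=11: active resources = [5], total = 5
Peak resource demand = 12

12


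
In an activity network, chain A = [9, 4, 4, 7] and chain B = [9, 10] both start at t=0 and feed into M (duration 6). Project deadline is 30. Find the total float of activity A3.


Forward pass: ES(A3) = sum of predecessors on chain A = 13
EF = ES + duration = 13 + 4 = 17
Backward pass: LF(M) = deadline = 30; LS(M) = 30 - 6 = 24
LF(A3) = LS(M) - sum(successors on chain A) = 24 - 7 = 17
LS = LF - duration = 17 - 4 = 13
Total float = LS - ES = 13 - 13 = 0

0


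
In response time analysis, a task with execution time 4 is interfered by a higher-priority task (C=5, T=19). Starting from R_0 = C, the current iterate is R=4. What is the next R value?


R_next = C + ceil(R_prev / T_hp) * C_hp
ceil(4 / 19) = ceil(0.2105) = 1
Interference = 1 * 5 = 5
R_next = 4 + 5 = 9

9


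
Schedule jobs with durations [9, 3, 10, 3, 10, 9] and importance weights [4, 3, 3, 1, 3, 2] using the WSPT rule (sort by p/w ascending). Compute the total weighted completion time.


Compute p/w ratios and sort ascending (WSPT): [(3, 3), (9, 4), (3, 1), (10, 3), (10, 3), (9, 2)]
Compute weighted completion times:
  Job (p=3,w=3): C=3, w*C=3*3=9
  Job (p=9,w=4): C=12, w*C=4*12=48
  Job (p=3,w=1): C=15, w*C=1*15=15
  Job (p=10,w=3): C=25, w*C=3*25=75
  Job (p=10,w=3): C=35, w*C=3*35=105
  Job (p=9,w=2): C=44, w*C=2*44=88
Total weighted completion time = 340

340


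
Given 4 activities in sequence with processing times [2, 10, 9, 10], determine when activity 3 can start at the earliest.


Activity 3 starts after activities 1 through 2 complete.
Predecessor durations: [2, 10]
ES = 2 + 10 = 12

12


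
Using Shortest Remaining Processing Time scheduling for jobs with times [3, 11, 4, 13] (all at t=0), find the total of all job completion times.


Since all jobs arrive at t=0, SRPT equals SPT ordering.
SPT order: [3, 4, 11, 13]
Completion times:
  Job 1: p=3, C=3
  Job 2: p=4, C=7
  Job 3: p=11, C=18
  Job 4: p=13, C=31
Total completion time = 3 + 7 + 18 + 31 = 59

59


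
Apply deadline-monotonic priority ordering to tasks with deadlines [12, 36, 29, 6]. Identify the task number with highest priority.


Sort tasks by relative deadline (ascending):
  Task 4: deadline = 6
  Task 1: deadline = 12
  Task 3: deadline = 29
  Task 2: deadline = 36
Priority order (highest first): [4, 1, 3, 2]
Highest priority task = 4

4


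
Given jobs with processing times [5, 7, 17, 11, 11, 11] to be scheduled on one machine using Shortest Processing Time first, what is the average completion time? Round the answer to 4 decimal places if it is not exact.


Sort jobs by processing time (SPT order): [5, 7, 11, 11, 11, 17]
Compute completion times sequentially:
  Job 1: processing = 5, completes at 5
  Job 2: processing = 7, completes at 12
  Job 3: processing = 11, completes at 23
  Job 4: processing = 11, completes at 34
  Job 5: processing = 11, completes at 45
  Job 6: processing = 17, completes at 62
Sum of completion times = 181
Average completion time = 181/6 = 30.1667

30.1667


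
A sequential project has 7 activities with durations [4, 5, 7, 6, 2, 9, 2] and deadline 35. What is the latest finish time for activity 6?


LF(activity 6) = deadline - sum of successor durations
Successors: activities 7 through 7 with durations [2]
Sum of successor durations = 2
LF = 35 - 2 = 33

33


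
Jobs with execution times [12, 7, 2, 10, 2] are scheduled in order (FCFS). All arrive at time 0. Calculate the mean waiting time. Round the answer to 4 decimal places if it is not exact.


FCFS order (as given): [12, 7, 2, 10, 2]
Waiting times:
  Job 1: wait = 0
  Job 2: wait = 12
  Job 3: wait = 19
  Job 4: wait = 21
  Job 5: wait = 31
Sum of waiting times = 83
Average waiting time = 83/5 = 16.6

16.6


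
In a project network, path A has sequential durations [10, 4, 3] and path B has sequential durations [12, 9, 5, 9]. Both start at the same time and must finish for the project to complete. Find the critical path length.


Path A total = 10 + 4 + 3 = 17
Path B total = 12 + 9 + 5 + 9 = 35
Critical path = longest path = max(17, 35) = 35

35


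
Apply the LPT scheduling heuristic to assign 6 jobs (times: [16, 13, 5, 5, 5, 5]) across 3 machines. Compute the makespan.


Sort jobs in decreasing order (LPT): [16, 13, 5, 5, 5, 5]
Assign each job to the least loaded machine:
  Machine 1: jobs [16], load = 16
  Machine 2: jobs [13, 5], load = 18
  Machine 3: jobs [5, 5, 5], load = 15
Makespan = max load = 18

18


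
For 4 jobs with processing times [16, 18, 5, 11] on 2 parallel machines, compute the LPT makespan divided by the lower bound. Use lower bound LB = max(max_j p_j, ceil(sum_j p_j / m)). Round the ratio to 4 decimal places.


LPT order: [18, 16, 11, 5]
Machine loads after assignment: [23, 27]
LPT makespan = 27
Lower bound = max(max_job, ceil(total/2)) = max(18, 25) = 25
Ratio = 27 / 25 = 1.08

1.08


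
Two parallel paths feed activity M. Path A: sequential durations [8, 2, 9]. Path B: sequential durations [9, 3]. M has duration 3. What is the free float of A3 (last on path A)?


ES(A3) = sum of predecessors on chain A = 10
EF(A3) = ES + duration = 10 + 9 = 19
Successor of A3 is M. ES(M) = max(sum(A), sum(B)) = max(19, 12) = 19
Free float = ES(successor) - EF(current) = 19 - 19 = 0

0


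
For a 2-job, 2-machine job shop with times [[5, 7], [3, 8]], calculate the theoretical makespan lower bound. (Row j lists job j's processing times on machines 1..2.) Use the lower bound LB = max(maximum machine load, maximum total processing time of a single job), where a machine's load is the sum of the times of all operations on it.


Machine loads:
  Machine 1: 5 + 3 = 8
  Machine 2: 7 + 8 = 15
Max machine load = 15
Job totals:
  Job 1: 12
  Job 2: 11
Max job total = 12
Lower bound = max(15, 12) = 15

15


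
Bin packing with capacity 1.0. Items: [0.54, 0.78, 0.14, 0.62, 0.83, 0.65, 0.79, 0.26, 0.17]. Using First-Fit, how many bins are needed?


Place items sequentially using First-Fit:
  Item 0.54 -> new Bin 1
  Item 0.78 -> new Bin 2
  Item 0.14 -> Bin 1 (now 0.68)
  Item 0.62 -> new Bin 3
  Item 0.83 -> new Bin 4
  Item 0.65 -> new Bin 5
  Item 0.79 -> new Bin 6
  Item 0.26 -> Bin 1 (now 0.94)
  Item 0.17 -> Bin 2 (now 0.95)
Total bins used = 6

6


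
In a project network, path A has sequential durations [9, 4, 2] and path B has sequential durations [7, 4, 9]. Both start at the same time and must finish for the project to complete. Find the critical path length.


Path A total = 9 + 4 + 2 = 15
Path B total = 7 + 4 + 9 = 20
Critical path = longest path = max(15, 20) = 20

20


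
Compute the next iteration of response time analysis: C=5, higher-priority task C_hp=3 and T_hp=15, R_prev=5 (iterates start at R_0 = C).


R_next = C + ceil(R_prev / T_hp) * C_hp
ceil(5 / 15) = ceil(0.3333) = 1
Interference = 1 * 3 = 3
R_next = 5 + 3 = 8

8


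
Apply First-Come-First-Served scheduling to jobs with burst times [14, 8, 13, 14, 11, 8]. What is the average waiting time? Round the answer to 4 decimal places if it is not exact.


FCFS order (as given): [14, 8, 13, 14, 11, 8]
Waiting times:
  Job 1: wait = 0
  Job 2: wait = 14
  Job 3: wait = 22
  Job 4: wait = 35
  Job 5: wait = 49
  Job 6: wait = 60
Sum of waiting times = 180
Average waiting time = 180/6 = 30.0

30.0


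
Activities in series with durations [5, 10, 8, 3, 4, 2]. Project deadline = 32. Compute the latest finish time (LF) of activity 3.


LF(activity 3) = deadline - sum of successor durations
Successors: activities 4 through 6 with durations [3, 4, 2]
Sum of successor durations = 9
LF = 32 - 9 = 23

23


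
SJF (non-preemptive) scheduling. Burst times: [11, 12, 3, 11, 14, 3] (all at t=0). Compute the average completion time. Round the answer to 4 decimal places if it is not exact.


SJF order (ascending): [3, 3, 11, 11, 12, 14]
Completion times:
  Job 1: burst=3, C=3
  Job 2: burst=3, C=6
  Job 3: burst=11, C=17
  Job 4: burst=11, C=28
  Job 5: burst=12, C=40
  Job 6: burst=14, C=54
Average completion = 148/6 = 24.6667

24.6667


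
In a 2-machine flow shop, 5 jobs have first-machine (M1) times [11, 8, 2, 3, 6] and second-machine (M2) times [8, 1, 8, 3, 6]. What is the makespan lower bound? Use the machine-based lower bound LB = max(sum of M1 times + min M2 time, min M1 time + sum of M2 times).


LB1 = sum(M1 times) + min(M2 times) = 30 + 1 = 31
LB2 = min(M1 times) + sum(M2 times) = 2 + 26 = 28
Lower bound = max(LB1, LB2) = max(31, 28) = 31

31


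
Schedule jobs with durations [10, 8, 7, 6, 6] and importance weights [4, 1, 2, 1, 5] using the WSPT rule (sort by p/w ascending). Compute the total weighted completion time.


Compute p/w ratios and sort ascending (WSPT): [(6, 5), (10, 4), (7, 2), (6, 1), (8, 1)]
Compute weighted completion times:
  Job (p=6,w=5): C=6, w*C=5*6=30
  Job (p=10,w=4): C=16, w*C=4*16=64
  Job (p=7,w=2): C=23, w*C=2*23=46
  Job (p=6,w=1): C=29, w*C=1*29=29
  Job (p=8,w=1): C=37, w*C=1*37=37
Total weighted completion time = 206

206


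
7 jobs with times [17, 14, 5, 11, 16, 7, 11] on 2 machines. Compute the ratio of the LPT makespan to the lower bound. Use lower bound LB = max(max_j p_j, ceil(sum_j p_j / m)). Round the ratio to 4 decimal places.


LPT order: [17, 16, 14, 11, 11, 7, 5]
Machine loads after assignment: [39, 42]
LPT makespan = 42
Lower bound = max(max_job, ceil(total/2)) = max(17, 41) = 41
Ratio = 42 / 41 = 1.0244

1.0244


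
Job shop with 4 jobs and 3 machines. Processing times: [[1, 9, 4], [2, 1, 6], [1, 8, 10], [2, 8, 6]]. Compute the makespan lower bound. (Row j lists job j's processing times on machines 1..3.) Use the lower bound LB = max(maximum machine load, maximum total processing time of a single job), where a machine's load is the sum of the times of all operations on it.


Machine loads:
  Machine 1: 1 + 2 + 1 + 2 = 6
  Machine 2: 9 + 1 + 8 + 8 = 26
  Machine 3: 4 + 6 + 10 + 6 = 26
Max machine load = 26
Job totals:
  Job 1: 14
  Job 2: 9
  Job 3: 19
  Job 4: 16
Max job total = 19
Lower bound = max(26, 19) = 26

26


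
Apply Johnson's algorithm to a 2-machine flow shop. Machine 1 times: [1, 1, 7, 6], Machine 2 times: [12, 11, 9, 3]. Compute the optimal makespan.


Apply Johnson's rule:
  Group 1 (a <= b): [(1, 1, 12), (2, 1, 11), (3, 7, 9)]
  Group 2 (a > b): [(4, 6, 3)]
Optimal job order: [1, 2, 3, 4]
Schedule:
  Job 1: M1 done at 1, M2 done at 13
  Job 2: M1 done at 2, M2 done at 24
  Job 3: M1 done at 9, M2 done at 33
  Job 4: M1 done at 15, M2 done at 36
Makespan = 36

36


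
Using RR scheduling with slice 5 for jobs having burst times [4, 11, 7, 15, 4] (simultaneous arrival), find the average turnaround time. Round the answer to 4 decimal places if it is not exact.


Time quantum = 5
Execution trace:
  J1 runs 4 units, time = 4
  J2 runs 5 units, time = 9
  J3 runs 5 units, time = 14
  J4 runs 5 units, time = 19
  J5 runs 4 units, time = 23
  J2 runs 5 units, time = 28
  J3 runs 2 units, time = 30
  J4 runs 5 units, time = 35
  J2 runs 1 units, time = 36
  J4 runs 5 units, time = 41
Finish times: [4, 36, 30, 41, 23]
Average turnaround = 134/5 = 26.8

26.8


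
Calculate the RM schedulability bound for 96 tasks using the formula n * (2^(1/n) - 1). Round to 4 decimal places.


Compute 2^(1/96) = 1.0072464122
Subtract 1: 1.0072464122 - 1 = 0.0072464122
Multiply by n: 96 * 0.0072464122 = 0.6956555712
Round to 4 dp: 0.6957

0.6957


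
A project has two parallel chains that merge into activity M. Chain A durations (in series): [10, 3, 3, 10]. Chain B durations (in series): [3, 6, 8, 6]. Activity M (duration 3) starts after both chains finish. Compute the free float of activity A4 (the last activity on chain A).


ES(A4) = sum of predecessors on chain A = 16
EF(A4) = ES + duration = 16 + 10 = 26
Successor of A4 is M. ES(M) = max(sum(A), sum(B)) = max(26, 23) = 26
Free float = ES(successor) - EF(current) = 26 - 26 = 0

0


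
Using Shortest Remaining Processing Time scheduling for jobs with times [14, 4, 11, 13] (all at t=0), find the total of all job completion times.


Since all jobs arrive at t=0, SRPT equals SPT ordering.
SPT order: [4, 11, 13, 14]
Completion times:
  Job 1: p=4, C=4
  Job 2: p=11, C=15
  Job 3: p=13, C=28
  Job 4: p=14, C=42
Total completion time = 4 + 15 + 28 + 42 = 89

89


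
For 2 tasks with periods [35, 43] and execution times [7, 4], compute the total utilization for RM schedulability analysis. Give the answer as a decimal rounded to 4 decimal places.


Compute individual utilizations (exact fractions):
  Task 1: C/T = 7/35 = 1/5 (approx. 0.2)
  Task 2: C/T = 4/43 (approx. 0.093)
Total utilization U = 1/5 + 4/43 = 63/215
Rounded to 4 decimal places: U = 0.2930
RM (Liu & Layland) bound for 2 tasks = 0.828427; compare with U = 63/215 (approx. 0.293023)
U <= bound, so schedulable by RM sufficient condition.

0.2930


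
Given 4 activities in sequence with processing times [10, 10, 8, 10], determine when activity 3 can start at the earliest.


Activity 3 starts after activities 1 through 2 complete.
Predecessor durations: [10, 10]
ES = 10 + 10 = 20

20


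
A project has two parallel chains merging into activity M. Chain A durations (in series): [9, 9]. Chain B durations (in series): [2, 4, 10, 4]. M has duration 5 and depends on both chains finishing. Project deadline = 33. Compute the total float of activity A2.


Forward pass: ES(A2) = sum of predecessors on chain A = 9
EF = ES + duration = 9 + 9 = 18
Backward pass: LF(M) = deadline = 33; LS(M) = 33 - 5 = 28
LF(A2) = LS(M) - sum(successors on chain A) = 28 - 0 = 28
LS = LF - duration = 28 - 9 = 19
Total float = LS - ES = 19 - 9 = 10

10


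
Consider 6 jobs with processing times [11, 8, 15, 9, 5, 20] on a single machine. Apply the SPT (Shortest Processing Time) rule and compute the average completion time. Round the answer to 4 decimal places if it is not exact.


Sort jobs by processing time (SPT order): [5, 8, 9, 11, 15, 20]
Compute completion times sequentially:
  Job 1: processing = 5, completes at 5
  Job 2: processing = 8, completes at 13
  Job 3: processing = 9, completes at 22
  Job 4: processing = 11, completes at 33
  Job 5: processing = 15, completes at 48
  Job 6: processing = 20, completes at 68
Sum of completion times = 189
Average completion time = 189/6 = 31.5

31.5


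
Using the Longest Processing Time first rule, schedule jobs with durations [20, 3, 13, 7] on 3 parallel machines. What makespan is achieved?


Sort jobs in decreasing order (LPT): [20, 13, 7, 3]
Assign each job to the least loaded machine:
  Machine 1: jobs [20], load = 20
  Machine 2: jobs [13], load = 13
  Machine 3: jobs [7, 3], load = 10
Makespan = max load = 20

20


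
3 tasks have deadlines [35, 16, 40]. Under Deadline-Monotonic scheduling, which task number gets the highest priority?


Sort tasks by relative deadline (ascending):
  Task 2: deadline = 16
  Task 1: deadline = 35
  Task 3: deadline = 40
Priority order (highest first): [2, 1, 3]
Highest priority task = 2

2


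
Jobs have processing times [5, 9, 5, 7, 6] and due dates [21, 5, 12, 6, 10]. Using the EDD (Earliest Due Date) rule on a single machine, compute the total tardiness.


Sort by due date (EDD order): [(9, 5), (7, 6), (6, 10), (5, 12), (5, 21)]
Compute completion times and tardiness:
  Job 1: p=9, d=5, C=9, tardiness=max(0,9-5)=4
  Job 2: p=7, d=6, C=16, tardiness=max(0,16-6)=10
  Job 3: p=6, d=10, C=22, tardiness=max(0,22-10)=12
  Job 4: p=5, d=12, C=27, tardiness=max(0,27-12)=15
  Job 5: p=5, d=21, C=32, tardiness=max(0,32-21)=11
Total tardiness = 52

52


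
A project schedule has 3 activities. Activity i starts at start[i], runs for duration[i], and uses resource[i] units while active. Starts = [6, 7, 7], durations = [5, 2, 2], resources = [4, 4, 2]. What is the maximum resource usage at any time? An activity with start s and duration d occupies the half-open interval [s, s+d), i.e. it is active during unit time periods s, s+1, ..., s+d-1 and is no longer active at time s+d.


Each activity i is active on [start_i, start_i + duration_i).
Compute total resource usage per time slot:
  t=0: active resources = [], total = 0
  t=1: active resources = [], total = 0
  t=2: active resources = [], total = 0
  t=3: active resources = [], total = 0
  t=4: active resources = [], total = 0
  t=5: active resources = [], total = 0
  t=6: active resources = [4], total = 4
  t=7: active resources = [4, 4, 2], total = 10
  t=8: active resources = [4, 4, 2], total = 10
  t=9: active resources = [4], total = 4
  t=10: active resources = [4], total = 4
Peak resource demand = 10

10


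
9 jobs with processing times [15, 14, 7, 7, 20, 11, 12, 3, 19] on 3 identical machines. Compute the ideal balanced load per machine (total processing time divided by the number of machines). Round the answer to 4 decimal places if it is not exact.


Total processing time = 15 + 14 + 7 + 7 + 20 + 11 + 12 + 3 + 19 = 108
Number of machines = 3
Ideal balanced load = 108 / 3 = 36.0

36.0


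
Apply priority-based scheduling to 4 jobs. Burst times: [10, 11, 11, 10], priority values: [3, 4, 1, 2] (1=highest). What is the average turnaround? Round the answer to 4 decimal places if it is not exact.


Sort by priority (ascending = highest first):
Order: [(1, 11), (2, 10), (3, 10), (4, 11)]
Completion times:
  Priority 1, burst=11, C=11
  Priority 2, burst=10, C=21
  Priority 3, burst=10, C=31
  Priority 4, burst=11, C=42
Average turnaround = 105/4 = 26.25

26.25


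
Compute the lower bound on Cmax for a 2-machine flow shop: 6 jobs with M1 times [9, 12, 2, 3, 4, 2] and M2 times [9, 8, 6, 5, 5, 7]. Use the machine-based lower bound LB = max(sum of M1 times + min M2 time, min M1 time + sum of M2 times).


LB1 = sum(M1 times) + min(M2 times) = 32 + 5 = 37
LB2 = min(M1 times) + sum(M2 times) = 2 + 40 = 42
Lower bound = max(LB1, LB2) = max(37, 42) = 42

42


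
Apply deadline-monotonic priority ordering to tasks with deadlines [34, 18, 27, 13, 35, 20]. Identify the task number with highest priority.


Sort tasks by relative deadline (ascending):
  Task 4: deadline = 13
  Task 2: deadline = 18
  Task 6: deadline = 20
  Task 3: deadline = 27
  Task 1: deadline = 34
  Task 5: deadline = 35
Priority order (highest first): [4, 2, 6, 3, 1, 5]
Highest priority task = 4

4


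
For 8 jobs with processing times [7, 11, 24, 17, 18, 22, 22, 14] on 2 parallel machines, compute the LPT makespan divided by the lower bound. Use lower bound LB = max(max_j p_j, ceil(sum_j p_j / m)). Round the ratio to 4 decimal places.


LPT order: [24, 22, 22, 18, 17, 14, 11, 7]
Machine loads after assignment: [66, 69]
LPT makespan = 69
Lower bound = max(max_job, ceil(total/2)) = max(24, 68) = 68
Ratio = 69 / 68 = 1.0147

1.0147


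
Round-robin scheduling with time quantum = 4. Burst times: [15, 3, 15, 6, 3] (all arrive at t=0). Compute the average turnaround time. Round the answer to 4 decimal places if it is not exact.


Time quantum = 4
Execution trace:
  J1 runs 4 units, time = 4
  J2 runs 3 units, time = 7
  J3 runs 4 units, time = 11
  J4 runs 4 units, time = 15
  J5 runs 3 units, time = 18
  J1 runs 4 units, time = 22
  J3 runs 4 units, time = 26
  J4 runs 2 units, time = 28
  J1 runs 4 units, time = 32
  J3 runs 4 units, time = 36
  J1 runs 3 units, time = 39
  J3 runs 3 units, time = 42
Finish times: [39, 7, 42, 28, 18]
Average turnaround = 134/5 = 26.8

26.8


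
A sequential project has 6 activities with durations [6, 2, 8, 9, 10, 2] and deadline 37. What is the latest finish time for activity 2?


LF(activity 2) = deadline - sum of successor durations
Successors: activities 3 through 6 with durations [8, 9, 10, 2]
Sum of successor durations = 29
LF = 37 - 29 = 8

8


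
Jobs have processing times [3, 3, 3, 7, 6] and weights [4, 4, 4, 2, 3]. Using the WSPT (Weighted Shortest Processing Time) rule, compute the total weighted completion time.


Compute p/w ratios and sort ascending (WSPT): [(3, 4), (3, 4), (3, 4), (6, 3), (7, 2)]
Compute weighted completion times:
  Job (p=3,w=4): C=3, w*C=4*3=12
  Job (p=3,w=4): C=6, w*C=4*6=24
  Job (p=3,w=4): C=9, w*C=4*9=36
  Job (p=6,w=3): C=15, w*C=3*15=45
  Job (p=7,w=2): C=22, w*C=2*22=44
Total weighted completion time = 161

161


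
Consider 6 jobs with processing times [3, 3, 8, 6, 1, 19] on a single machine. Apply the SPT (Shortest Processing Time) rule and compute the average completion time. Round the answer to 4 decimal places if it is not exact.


Sort jobs by processing time (SPT order): [1, 3, 3, 6, 8, 19]
Compute completion times sequentially:
  Job 1: processing = 1, completes at 1
  Job 2: processing = 3, completes at 4
  Job 3: processing = 3, completes at 7
  Job 4: processing = 6, completes at 13
  Job 5: processing = 8, completes at 21
  Job 6: processing = 19, completes at 40
Sum of completion times = 86
Average completion time = 86/6 = 14.3333

14.3333


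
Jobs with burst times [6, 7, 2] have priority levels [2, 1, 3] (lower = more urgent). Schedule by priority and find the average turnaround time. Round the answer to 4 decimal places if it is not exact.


Sort by priority (ascending = highest first):
Order: [(1, 7), (2, 6), (3, 2)]
Completion times:
  Priority 1, burst=7, C=7
  Priority 2, burst=6, C=13
  Priority 3, burst=2, C=15
Average turnaround = 35/3 = 11.6667

11.6667


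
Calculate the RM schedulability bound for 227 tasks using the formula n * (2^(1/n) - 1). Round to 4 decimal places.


Compute 2^(1/227) = 1.0030581785
Subtract 1: 1.0030581785 - 1 = 0.0030581785
Multiply by n: 227 * 0.0030581785 = 0.6942065195
Round to 4 dp: 0.6942

0.6942


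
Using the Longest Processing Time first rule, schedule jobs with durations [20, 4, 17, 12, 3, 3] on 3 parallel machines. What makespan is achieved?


Sort jobs in decreasing order (LPT): [20, 17, 12, 4, 3, 3]
Assign each job to the least loaded machine:
  Machine 1: jobs [20], load = 20
  Machine 2: jobs [17, 3], load = 20
  Machine 3: jobs [12, 4, 3], load = 19
Makespan = max load = 20

20


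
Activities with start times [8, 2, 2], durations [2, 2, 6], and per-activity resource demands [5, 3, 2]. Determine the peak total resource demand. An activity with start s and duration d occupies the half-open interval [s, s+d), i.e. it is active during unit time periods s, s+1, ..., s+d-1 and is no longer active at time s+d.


Each activity i is active on [start_i, start_i + duration_i).
Compute total resource usage per time slot:
  t=0: active resources = [], total = 0
  t=1: active resources = [], total = 0
  t=2: active resources = [3, 2], total = 5
  t=3: active resources = [3, 2], total = 5
  t=4: active resources = [2], total = 2
  t=5: active resources = [2], total = 2
  t=6: active resources = [2], total = 2
  t=7: active resources = [2], total = 2
  t=8: active resources = [5], total = 5
  t=9: active resources = [5], total = 5
Peak resource demand = 5

5


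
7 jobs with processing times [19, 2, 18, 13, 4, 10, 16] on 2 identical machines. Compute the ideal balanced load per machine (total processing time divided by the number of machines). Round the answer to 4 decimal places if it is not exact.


Total processing time = 19 + 2 + 18 + 13 + 4 + 10 + 16 = 82
Number of machines = 2
Ideal balanced load = 82 / 2 = 41.0

41.0


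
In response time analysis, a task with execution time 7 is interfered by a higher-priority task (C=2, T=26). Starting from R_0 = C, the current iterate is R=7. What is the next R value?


R_next = C + ceil(R_prev / T_hp) * C_hp
ceil(7 / 26) = ceil(0.2692) = 1
Interference = 1 * 2 = 2
R_next = 7 + 2 = 9

9


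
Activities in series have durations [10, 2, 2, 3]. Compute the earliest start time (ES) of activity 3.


Activity 3 starts after activities 1 through 2 complete.
Predecessor durations: [10, 2]
ES = 10 + 2 = 12

12


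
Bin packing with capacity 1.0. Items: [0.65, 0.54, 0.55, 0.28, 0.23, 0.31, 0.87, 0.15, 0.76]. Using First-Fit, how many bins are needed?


Place items sequentially using First-Fit:
  Item 0.65 -> new Bin 1
  Item 0.54 -> new Bin 2
  Item 0.55 -> new Bin 3
  Item 0.28 -> Bin 1 (now 0.93)
  Item 0.23 -> Bin 2 (now 0.77)
  Item 0.31 -> Bin 3 (now 0.86)
  Item 0.87 -> new Bin 4
  Item 0.15 -> Bin 2 (now 0.92)
  Item 0.76 -> new Bin 5
Total bins used = 5

5


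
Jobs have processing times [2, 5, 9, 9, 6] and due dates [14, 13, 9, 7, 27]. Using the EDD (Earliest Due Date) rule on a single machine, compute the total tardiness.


Sort by due date (EDD order): [(9, 7), (9, 9), (5, 13), (2, 14), (6, 27)]
Compute completion times and tardiness:
  Job 1: p=9, d=7, C=9, tardiness=max(0,9-7)=2
  Job 2: p=9, d=9, C=18, tardiness=max(0,18-9)=9
  Job 3: p=5, d=13, C=23, tardiness=max(0,23-13)=10
  Job 4: p=2, d=14, C=25, tardiness=max(0,25-14)=11
  Job 5: p=6, d=27, C=31, tardiness=max(0,31-27)=4
Total tardiness = 36

36


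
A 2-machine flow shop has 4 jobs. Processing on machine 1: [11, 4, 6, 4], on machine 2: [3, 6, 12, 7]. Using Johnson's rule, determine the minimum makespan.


Apply Johnson's rule:
  Group 1 (a <= b): [(2, 4, 6), (4, 4, 7), (3, 6, 12)]
  Group 2 (a > b): [(1, 11, 3)]
Optimal job order: [2, 4, 3, 1]
Schedule:
  Job 2: M1 done at 4, M2 done at 10
  Job 4: M1 done at 8, M2 done at 17
  Job 3: M1 done at 14, M2 done at 29
  Job 1: M1 done at 25, M2 done at 32
Makespan = 32

32


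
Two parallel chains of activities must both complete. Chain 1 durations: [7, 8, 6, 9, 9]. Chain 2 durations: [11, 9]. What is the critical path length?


Path A total = 7 + 8 + 6 + 9 + 9 = 39
Path B total = 11 + 9 = 20
Critical path = longest path = max(39, 20) = 39

39


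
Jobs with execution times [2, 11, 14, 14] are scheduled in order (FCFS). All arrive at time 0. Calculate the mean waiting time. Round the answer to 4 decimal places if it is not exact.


FCFS order (as given): [2, 11, 14, 14]
Waiting times:
  Job 1: wait = 0
  Job 2: wait = 2
  Job 3: wait = 13
  Job 4: wait = 27
Sum of waiting times = 42
Average waiting time = 42/4 = 10.5

10.5


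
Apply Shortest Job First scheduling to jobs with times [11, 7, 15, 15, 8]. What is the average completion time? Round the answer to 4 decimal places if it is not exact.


SJF order (ascending): [7, 8, 11, 15, 15]
Completion times:
  Job 1: burst=7, C=7
  Job 2: burst=8, C=15
  Job 3: burst=11, C=26
  Job 4: burst=15, C=41
  Job 5: burst=15, C=56
Average completion = 145/5 = 29.0

29.0


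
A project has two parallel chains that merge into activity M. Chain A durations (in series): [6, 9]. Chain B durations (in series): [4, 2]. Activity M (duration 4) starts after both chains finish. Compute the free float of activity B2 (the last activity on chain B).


ES(B2) = sum of predecessors on chain B = 4
EF(B2) = ES + duration = 4 + 2 = 6
Successor of B2 is M. ES(M) = max(sum(A), sum(B)) = max(15, 6) = 15
Free float = ES(successor) - EF(current) = 15 - 6 = 9

9


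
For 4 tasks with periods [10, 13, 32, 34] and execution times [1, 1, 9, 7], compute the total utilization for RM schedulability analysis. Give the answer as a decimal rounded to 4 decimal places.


Compute individual utilizations (exact fractions):
  Task 1: C/T = 1/10 (approx. 0.1)
  Task 2: C/T = 1/13 (approx. 0.0769)
  Task 3: C/T = 9/32 (approx. 0.2813)
  Task 4: C/T = 7/34 (approx. 0.2059)
Total utilization U = 1/10 + 1/13 + 9/32 + 7/34 = 23481/35360
Rounded to 4 decimal places: U = 0.6641
RM (Liu & Layland) bound for 4 tasks = 0.756828; compare with U = 23481/35360 (approx. 0.664055)
U <= bound, so schedulable by RM sufficient condition.

0.6641


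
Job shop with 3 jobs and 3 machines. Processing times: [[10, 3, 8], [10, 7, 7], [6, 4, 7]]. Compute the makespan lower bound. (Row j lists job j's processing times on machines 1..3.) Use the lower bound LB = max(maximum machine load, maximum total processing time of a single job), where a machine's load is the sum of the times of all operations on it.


Machine loads:
  Machine 1: 10 + 10 + 6 = 26
  Machine 2: 3 + 7 + 4 = 14
  Machine 3: 8 + 7 + 7 = 22
Max machine load = 26
Job totals:
  Job 1: 21
  Job 2: 24
  Job 3: 17
Max job total = 24
Lower bound = max(26, 24) = 26

26


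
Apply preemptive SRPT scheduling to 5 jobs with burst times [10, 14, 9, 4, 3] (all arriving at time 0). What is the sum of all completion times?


Since all jobs arrive at t=0, SRPT equals SPT ordering.
SPT order: [3, 4, 9, 10, 14]
Completion times:
  Job 1: p=3, C=3
  Job 2: p=4, C=7
  Job 3: p=9, C=16
  Job 4: p=10, C=26
  Job 5: p=14, C=40
Total completion time = 3 + 7 + 16 + 26 + 40 = 92

92


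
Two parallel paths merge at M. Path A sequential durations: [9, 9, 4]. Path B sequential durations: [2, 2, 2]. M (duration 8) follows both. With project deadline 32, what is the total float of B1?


Forward pass: ES(B1) = sum of predecessors on chain B = 0
EF = ES + duration = 0 + 2 = 2
Backward pass: LF(M) = deadline = 32; LS(M) = 32 - 8 = 24
LF(B1) = LS(M) - sum(successors on chain B) = 24 - 4 = 20
LS = LF - duration = 20 - 2 = 18
Total float = LS - ES = 18 - 0 = 18

18


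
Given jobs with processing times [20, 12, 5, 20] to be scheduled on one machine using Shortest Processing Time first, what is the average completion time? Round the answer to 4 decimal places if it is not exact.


Sort jobs by processing time (SPT order): [5, 12, 20, 20]
Compute completion times sequentially:
  Job 1: processing = 5, completes at 5
  Job 2: processing = 12, completes at 17
  Job 3: processing = 20, completes at 37
  Job 4: processing = 20, completes at 57
Sum of completion times = 116
Average completion time = 116/4 = 29.0

29.0


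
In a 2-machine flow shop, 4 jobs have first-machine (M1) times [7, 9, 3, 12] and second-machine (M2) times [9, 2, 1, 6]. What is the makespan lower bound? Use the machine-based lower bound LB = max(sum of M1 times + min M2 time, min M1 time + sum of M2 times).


LB1 = sum(M1 times) + min(M2 times) = 31 + 1 = 32
LB2 = min(M1 times) + sum(M2 times) = 3 + 18 = 21
Lower bound = max(LB1, LB2) = max(32, 21) = 32

32


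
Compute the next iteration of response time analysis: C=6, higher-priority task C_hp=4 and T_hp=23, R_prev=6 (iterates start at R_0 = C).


R_next = C + ceil(R_prev / T_hp) * C_hp
ceil(6 / 23) = ceil(0.2609) = 1
Interference = 1 * 4 = 4
R_next = 6 + 4 = 10

10


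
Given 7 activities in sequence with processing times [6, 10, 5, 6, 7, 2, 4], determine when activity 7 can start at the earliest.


Activity 7 starts after activities 1 through 6 complete.
Predecessor durations: [6, 10, 5, 6, 7, 2]
ES = 6 + 10 + 5 + 6 + 7 + 2 = 36

36
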